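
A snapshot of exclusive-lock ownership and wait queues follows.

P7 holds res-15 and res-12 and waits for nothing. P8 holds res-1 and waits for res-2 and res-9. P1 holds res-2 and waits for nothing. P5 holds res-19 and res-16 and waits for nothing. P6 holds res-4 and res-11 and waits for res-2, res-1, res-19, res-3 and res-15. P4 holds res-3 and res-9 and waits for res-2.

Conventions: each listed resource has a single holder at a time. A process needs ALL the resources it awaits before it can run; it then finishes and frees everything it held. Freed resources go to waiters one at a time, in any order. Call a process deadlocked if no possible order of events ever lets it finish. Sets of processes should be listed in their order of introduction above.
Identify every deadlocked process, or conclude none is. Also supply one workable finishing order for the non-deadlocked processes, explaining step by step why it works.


The deadlocked set is empty.
Key observation: the wait relation is loop-free; peeling off processes with no waits unwinds the whole state.
A valid finishing order for the others: P1, P4, P8, P7, P5, P6.
Step-by-step check:
  P1: no waits; runs immediately, freeing res-2
  P4 waits on res-2 — all released -> runs and releases res-3 and res-9
  P8 waits on res-2 and res-9 — all released -> runs and releases res-1
  P7: no waits; runs immediately, freeing res-15 and res-12
  P5: no waits; runs immediately, freeing res-19 and res-16
  P6 waits on res-2, res-1, res-19, res-3 and res-15 — all released -> runs and releases res-4 and res-11


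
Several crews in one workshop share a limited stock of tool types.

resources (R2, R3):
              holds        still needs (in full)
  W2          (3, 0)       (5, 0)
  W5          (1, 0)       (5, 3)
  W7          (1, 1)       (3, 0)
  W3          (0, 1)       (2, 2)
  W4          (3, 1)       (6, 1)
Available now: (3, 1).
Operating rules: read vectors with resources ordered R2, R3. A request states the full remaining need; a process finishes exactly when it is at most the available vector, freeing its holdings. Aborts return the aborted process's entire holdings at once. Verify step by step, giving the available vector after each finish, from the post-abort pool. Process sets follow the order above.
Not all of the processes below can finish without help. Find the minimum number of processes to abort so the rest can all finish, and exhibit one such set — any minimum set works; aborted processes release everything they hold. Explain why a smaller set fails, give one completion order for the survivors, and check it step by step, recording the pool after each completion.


Minimum abort set: W4.
Key observation: the deadlocked W2 becomes finishable only because W4 released (3, 1); it completes at step 2 below.
No smaller set exists: with zero aborts the deadlock remains.
Survivors finish in the order: W7, W2, W3, W5. Step-by-step check (pool after the aborts first):
  pool = (6, 2)
  W7 needs (3, 0) <= (6, 2) -> finishes; pool += (1, 1) = (7, 3)
  W2 needs (5, 0) <= (7, 3) -> finishes; pool += (3, 0) = (10, 3)
  W3 needs (2, 2) <= (10, 3) -> finishes; pool += (0, 1) = (10, 4)
  W5 needs (5, 3) <= (10, 4) -> finishes; pool += (1, 0) = (11, 4)


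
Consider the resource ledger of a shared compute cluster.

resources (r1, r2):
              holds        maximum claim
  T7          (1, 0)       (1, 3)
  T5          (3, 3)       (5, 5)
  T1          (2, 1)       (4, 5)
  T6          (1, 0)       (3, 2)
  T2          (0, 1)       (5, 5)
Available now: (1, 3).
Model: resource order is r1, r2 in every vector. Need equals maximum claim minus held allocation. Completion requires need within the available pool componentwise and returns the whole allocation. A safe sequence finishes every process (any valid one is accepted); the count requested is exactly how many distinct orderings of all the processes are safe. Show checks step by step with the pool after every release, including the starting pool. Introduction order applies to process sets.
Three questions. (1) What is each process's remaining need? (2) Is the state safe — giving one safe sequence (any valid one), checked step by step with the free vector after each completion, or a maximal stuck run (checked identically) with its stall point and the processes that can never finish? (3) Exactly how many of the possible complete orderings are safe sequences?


(1) Outstanding need per process (order r1, r2):
  T7: (0, 3)
  T5: (2, 2)
  T1: (2, 4)
  T6: (2, 2)
  T2: (5, 4)
(2) The state is SAFE; one workable sequence: T7, T5, T2, T1, T6.
Key observation: at T7 the run first touches a limit — (0, 3) against (1, 3), exact on a resource it actually requests.
Walking it through:
  pool = (1, 3)
  T7: need (0, 3) fits (1, 3); releases (1, 0), pool now (2, 3)
  T5: need (2, 2) fits (2, 3); releases (3, 3), pool now (5, 6)
  T2: need (5, 4) fits (5, 6); releases (0, 1), pool now (5, 7)
  T1: need (2, 4) fits (5, 7); releases (2, 1), pool now (7, 8)
  T6: need (2, 2) fits (7, 8); releases (1, 0), pool now (8, 8)
(3) The exact count: 8 of the possible complete orderings are safe sequences.


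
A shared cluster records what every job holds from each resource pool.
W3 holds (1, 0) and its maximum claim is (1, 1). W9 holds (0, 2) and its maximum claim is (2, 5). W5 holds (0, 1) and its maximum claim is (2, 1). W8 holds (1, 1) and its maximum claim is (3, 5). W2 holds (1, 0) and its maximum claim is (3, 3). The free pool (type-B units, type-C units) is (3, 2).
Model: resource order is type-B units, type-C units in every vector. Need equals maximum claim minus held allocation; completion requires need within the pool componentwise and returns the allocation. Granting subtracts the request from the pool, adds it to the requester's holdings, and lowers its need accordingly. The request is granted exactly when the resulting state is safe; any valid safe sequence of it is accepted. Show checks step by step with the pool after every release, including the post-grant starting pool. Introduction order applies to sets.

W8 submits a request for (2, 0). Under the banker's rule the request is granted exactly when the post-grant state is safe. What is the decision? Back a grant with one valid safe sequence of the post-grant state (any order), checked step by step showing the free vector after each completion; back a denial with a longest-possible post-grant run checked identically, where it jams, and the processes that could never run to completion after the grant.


GRANT. The post-grant state is safe; one safe sequence: W3, W5, W9, W2, W8.
Key observation: with (1, 2) left after the transfer, W3 can run at once — the state stays safe.
Check on the post-grant state, step by step:
  pool = (1, 2)
  W3: need (0, 1) fits (1, 2); releases (1, 0), pool now (2, 2)
  W5: need (2, 0) fits (2, 2); releases (0, 1), pool now (2, 3)
  W9: need (2, 3) fits (2, 3); releases (0, 2), pool now (2, 5)
  W2: need (2, 3) fits (2, 5); releases (1, 0), pool now (3, 5)
  W8: need (0, 4) fits (3, 5); releases (3, 1), pool now (6, 6)


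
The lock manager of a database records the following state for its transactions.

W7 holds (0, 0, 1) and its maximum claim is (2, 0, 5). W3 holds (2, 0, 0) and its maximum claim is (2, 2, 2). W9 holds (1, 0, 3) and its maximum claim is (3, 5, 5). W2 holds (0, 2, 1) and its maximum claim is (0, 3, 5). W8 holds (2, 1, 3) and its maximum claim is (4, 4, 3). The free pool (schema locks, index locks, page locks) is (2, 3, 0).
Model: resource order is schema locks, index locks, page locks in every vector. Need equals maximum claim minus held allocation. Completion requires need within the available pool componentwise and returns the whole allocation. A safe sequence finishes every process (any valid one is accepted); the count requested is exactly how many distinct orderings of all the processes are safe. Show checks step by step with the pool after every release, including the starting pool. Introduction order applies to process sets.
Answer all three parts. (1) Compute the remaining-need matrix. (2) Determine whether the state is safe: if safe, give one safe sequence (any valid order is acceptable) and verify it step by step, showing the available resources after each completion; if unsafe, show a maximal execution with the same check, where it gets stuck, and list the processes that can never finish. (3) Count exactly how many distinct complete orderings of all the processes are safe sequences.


(1) Need matrix, components ordered schema locks, index locks, page locks:
  W7: (2, 0, 4)
  W3: (0, 2, 2)
  W9: (2, 5, 2)
  W2: (0, 1, 4)
  W8: (2, 3, 0)
(2) UNSAFE — no complete ordering exists.
Key observation: after W8, W3 the pool peaks at (6, 4, 3), and each blocked process is short somewhere: W7 on page locks; W9 on index locks; W2 on page locks.
A maximal execution: W8, W3 — then nothing else fits. Check, step by step:
  pool = (2, 3, 0)
  run W8 (needs (2, 3, 0), free (2, 3, 0)); after release of (2, 1, 3) the pool is (4, 4, 3)
  run W3 (needs (0, 2, 2), free (4, 4, 3)); after release of (2, 0, 0) the pool is (6, 4, 3)
  blocked: W7 wants (2, 0, 4), pool (6, 4, 3) — not enough page locks
  blocked: W9 wants (2, 5, 2), pool (6, 4, 3) — not enough index locks
  blocked: W2 wants (0, 1, 4), pool (6, 4, 3) — not enough page locks
Permanently blocked: W7, W9 and W2.
(3) Precisely 0 of the possible complete orderings are safe sequences.


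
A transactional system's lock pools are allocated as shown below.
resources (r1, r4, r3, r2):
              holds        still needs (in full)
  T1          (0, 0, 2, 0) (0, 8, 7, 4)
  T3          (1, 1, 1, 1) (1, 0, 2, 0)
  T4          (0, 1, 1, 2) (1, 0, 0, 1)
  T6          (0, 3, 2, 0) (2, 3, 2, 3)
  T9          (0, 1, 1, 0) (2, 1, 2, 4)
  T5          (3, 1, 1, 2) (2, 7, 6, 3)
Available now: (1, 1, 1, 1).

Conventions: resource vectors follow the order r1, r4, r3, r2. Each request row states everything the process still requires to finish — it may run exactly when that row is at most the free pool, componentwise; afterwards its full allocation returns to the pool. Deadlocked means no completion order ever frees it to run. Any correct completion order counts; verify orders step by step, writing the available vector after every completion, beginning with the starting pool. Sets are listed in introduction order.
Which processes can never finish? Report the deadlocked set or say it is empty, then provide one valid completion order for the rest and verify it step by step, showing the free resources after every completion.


The deadlocked set is empty.
Key observation: the pool covers T4 at once, and every later process fits after earlier releases.
One completion order for the rest: T4, T3, T6, T9, T5, T1. Step-by-step check:
  pool = (1, 1, 1, 1)
  run T4 (needs (1, 0, 0, 1), free (1, 1, 1, 1)); after release of (0, 1, 1, 2) the pool is (1, 2, 2, 3)
  run T3 (needs (1, 0, 2, 0), free (1, 2, 2, 3)); after release of (1, 1, 1, 1) the pool is (2, 3, 3, 4)
  run T6 (needs (2, 3, 2, 3), free (2, 3, 3, 4)); after release of (0, 3, 2, 0) the pool is (2, 6, 5, 4)
  run T9 (needs (2, 1, 2, 4), free (2, 6, 5, 4)); after release of (0, 1, 1, 0) the pool is (2, 7, 6, 4)
  run T5 (needs (2, 7, 6, 3), free (2, 7, 6, 4)); after release of (3, 1, 1, 2) the pool is (5, 8, 7, 6)
  run T1 (needs (0, 8, 7, 4), free (5, 8, 7, 6)); after release of (0, 0, 2, 0) the pool is (5, 8, 9, 6)


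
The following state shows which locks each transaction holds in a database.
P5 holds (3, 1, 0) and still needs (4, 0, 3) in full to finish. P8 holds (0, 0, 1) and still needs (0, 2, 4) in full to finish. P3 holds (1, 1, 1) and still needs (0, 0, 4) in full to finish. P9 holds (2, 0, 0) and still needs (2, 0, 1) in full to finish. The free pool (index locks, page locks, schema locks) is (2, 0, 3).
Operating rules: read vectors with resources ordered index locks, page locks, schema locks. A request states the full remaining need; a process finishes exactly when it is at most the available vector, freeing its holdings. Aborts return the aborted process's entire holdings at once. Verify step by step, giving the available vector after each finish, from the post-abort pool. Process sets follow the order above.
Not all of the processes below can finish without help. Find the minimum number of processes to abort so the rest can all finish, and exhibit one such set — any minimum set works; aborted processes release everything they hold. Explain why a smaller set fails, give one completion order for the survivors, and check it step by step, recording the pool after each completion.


Minimum abort set: P3.
Key observation: aborting P3 returns (1, 1, 1), and P8 — hopeless before — runs at step 3 with the returned capacity in the pool.
Why nothing smaller works: aborting no one leaves the state deadlocked as given.
The survivors complete as P9, P5, P8. Step-by-step check (starting from the post-abort pool):
  pool = (3, 1, 4)
  P9 needs (2, 0, 1) <= (3, 1, 4) -> finishes; pool += (2, 0, 0) = (5, 1, 4)
  P5 needs (4, 0, 3) <= (5, 1, 4) -> finishes; pool += (3, 1, 0) = (8, 2, 4)
  P8 needs (0, 2, 4) <= (8, 2, 4) -> finishes; pool += (0, 0, 1) = (8, 2, 5)


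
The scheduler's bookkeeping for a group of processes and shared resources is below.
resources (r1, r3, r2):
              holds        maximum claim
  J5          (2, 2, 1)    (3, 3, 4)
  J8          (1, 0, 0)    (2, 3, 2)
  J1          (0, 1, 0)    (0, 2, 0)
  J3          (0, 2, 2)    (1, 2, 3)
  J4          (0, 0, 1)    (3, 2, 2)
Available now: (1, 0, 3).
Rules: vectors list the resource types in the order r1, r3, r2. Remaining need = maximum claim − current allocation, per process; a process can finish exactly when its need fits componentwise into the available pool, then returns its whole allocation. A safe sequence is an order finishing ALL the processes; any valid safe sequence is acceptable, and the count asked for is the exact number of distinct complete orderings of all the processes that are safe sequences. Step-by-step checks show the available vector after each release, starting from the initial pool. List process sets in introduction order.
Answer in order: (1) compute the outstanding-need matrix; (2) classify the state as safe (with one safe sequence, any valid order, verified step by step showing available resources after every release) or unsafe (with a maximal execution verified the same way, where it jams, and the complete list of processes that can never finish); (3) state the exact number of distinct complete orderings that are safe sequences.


(1) Remaining need (order r1, r3, r2):
  J5: (1, 1, 3)
  J8: (1, 3, 2)
  J1: (0, 1, 0)
  J3: (1, 0, 1)
  J4: (3, 2, 1)
(2) SAFE. One safe sequence: J3, J1, J5, J8, J4.
Key observation: at J3 the run first touches a limit — (1, 0, 1) against (1, 0, 3), exact on a resource it actually requests.
Step-by-step check:
  pool = (1, 0, 3)
  run J3 (needs (1, 0, 1), free (1, 0, 3)); after release of (0, 2, 2) the pool is (1, 2, 5)
  run J1 (needs (0, 1, 0), free (1, 2, 5)); after release of (0, 1, 0) the pool is (1, 3, 5)
  run J5 (needs (1, 1, 3), free (1, 3, 5)); after release of (2, 2, 1) the pool is (3, 5, 6)
  run J8 (needs (1, 3, 2), free (3, 5, 6)); after release of (1, 0, 0) the pool is (4, 5, 6)
  run J4 (needs (3, 2, 1), free (4, 5, 6)); after release of (0, 0, 1) the pool is (4, 5, 7)
(3) Exactly 9 of the possible complete orderings are safe sequences.


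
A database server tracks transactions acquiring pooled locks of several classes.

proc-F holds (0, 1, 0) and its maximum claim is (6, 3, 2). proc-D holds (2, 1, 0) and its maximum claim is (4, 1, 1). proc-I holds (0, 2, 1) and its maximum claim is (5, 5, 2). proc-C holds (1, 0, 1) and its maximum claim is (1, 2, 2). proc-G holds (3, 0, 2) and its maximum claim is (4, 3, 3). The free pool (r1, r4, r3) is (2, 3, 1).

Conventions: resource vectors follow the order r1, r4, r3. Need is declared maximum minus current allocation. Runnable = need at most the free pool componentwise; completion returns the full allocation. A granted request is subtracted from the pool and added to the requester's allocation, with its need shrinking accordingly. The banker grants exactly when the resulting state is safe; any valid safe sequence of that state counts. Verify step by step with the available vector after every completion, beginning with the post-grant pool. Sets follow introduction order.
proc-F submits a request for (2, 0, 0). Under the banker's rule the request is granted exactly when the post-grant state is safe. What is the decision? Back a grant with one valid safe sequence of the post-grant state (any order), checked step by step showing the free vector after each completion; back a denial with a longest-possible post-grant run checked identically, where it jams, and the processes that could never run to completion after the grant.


GRANT. The post-grant state is safe; one safe sequence: proc-C, proc-G, proc-D, proc-I, proc-F.
Key observation: even at the reduced pool (0, 3, 1), proc-C fits immediately, so safety survives the grant.
Verifying the post-grant state step by step:
  pool = (0, 3, 1)
  run proc-C (needs (0, 2, 1), free (0, 3, 1)); after release of (1, 0, 1) the pool is (1, 3, 2)
  run proc-G (needs (1, 3, 1), free (1, 3, 2)); after release of (3, 0, 2) the pool is (4, 3, 4)
  run proc-D (needs (2, 0, 1), free (4, 3, 4)); after release of (2, 1, 0) the pool is (6, 4, 4)
  run proc-I (needs (5, 3, 1), free (6, 4, 4)); after release of (0, 2, 1) the pool is (6, 6, 5)
  run proc-F (needs (4, 2, 2), free (6, 6, 5)); after release of (2, 1, 0) the pool is (8, 7, 5)


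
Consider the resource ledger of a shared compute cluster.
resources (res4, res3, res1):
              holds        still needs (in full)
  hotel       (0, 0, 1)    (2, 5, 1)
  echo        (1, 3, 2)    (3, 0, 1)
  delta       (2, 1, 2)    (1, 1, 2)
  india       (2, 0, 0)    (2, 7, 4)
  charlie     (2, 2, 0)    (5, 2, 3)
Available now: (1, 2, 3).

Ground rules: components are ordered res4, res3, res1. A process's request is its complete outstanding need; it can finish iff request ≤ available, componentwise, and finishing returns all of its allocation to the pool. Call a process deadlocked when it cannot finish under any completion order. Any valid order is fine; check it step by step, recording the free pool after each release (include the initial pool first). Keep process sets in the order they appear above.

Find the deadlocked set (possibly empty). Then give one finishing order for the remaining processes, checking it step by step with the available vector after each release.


Deadlocked set: india and charlie.
Key observation: after delta, echo, hotel the pool peaks at (4, 6, 8), and each blocked process is short somewhere: india on res3; charlie on res4.
One completion order for the rest: delta, echo, hotel. Step-by-step check:
  pool = (1, 2, 3)
  delta needs (1, 1, 2) <= (1, 2, 3) -> finishes; pool += (2, 1, 2) = (3, 3, 5)
  echo needs (3, 0, 1) <= (3, 3, 5) -> finishes; pool += (1, 3, 2) = (4, 6, 7)
  hotel needs (2, 5, 1) <= (4, 6, 7) -> finishes; pool += (0, 0, 1) = (4, 6, 8)
The blocked processes can never fit:
  india still needs (2, 7, 4) but only (4, 6, 8) is free — short on res3
  charlie still needs (5, 2, 3) but only (4, 6, 8) is free — short on res4


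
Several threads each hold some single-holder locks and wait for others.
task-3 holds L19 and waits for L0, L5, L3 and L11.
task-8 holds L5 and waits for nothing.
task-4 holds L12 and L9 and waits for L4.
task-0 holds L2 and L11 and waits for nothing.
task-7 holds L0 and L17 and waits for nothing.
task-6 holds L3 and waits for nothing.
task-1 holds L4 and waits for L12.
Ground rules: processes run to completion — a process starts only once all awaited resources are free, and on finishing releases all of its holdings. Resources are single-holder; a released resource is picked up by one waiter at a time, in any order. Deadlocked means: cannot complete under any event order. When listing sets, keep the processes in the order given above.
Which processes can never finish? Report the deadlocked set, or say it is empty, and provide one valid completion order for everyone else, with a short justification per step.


Deadlocked: task-4 and task-1.
Key observation: nobody on the ring task-4 -> task-1 -> task-4 can start until another member finishes, which never happens; no other process is dragged down with it.
A valid finishing order for the others: task-7, task-6, task-0, task-8, task-3.
Walking it through:
  run task-7 (it waits on nothing); releases L0 and L17
  run task-6 (it waits on nothing); releases L3
  run task-0 (it waits on nothing); releases L2 and L11
  run task-8 (it waits on nothing); releases L5
  run task-3 (all its waits — L0, L5, L3 and L11 — are resolved); releases L19


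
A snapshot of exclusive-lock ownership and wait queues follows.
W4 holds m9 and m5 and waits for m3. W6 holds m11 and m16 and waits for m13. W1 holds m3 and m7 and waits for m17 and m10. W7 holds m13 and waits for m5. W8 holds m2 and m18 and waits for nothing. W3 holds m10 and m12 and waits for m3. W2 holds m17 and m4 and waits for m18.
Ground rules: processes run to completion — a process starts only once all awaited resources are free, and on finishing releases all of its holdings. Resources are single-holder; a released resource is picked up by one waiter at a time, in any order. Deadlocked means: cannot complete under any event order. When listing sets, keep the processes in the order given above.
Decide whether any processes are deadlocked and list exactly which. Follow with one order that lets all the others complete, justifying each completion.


The deadlocked set is W4, W6, W1, W7 and W3.
Key observation: the waits loop around W1 -> W3 -> W1 with no way out; W4, W6 and W7 wait into the deadlock from upstream.
The rest can finish in the order W8, W2.
Walking it through:
  W8 waits on nothing -> runs at once and releases m2 and m18
  run W2 (all its waits — m18 — are resolved); releases m17 and m4


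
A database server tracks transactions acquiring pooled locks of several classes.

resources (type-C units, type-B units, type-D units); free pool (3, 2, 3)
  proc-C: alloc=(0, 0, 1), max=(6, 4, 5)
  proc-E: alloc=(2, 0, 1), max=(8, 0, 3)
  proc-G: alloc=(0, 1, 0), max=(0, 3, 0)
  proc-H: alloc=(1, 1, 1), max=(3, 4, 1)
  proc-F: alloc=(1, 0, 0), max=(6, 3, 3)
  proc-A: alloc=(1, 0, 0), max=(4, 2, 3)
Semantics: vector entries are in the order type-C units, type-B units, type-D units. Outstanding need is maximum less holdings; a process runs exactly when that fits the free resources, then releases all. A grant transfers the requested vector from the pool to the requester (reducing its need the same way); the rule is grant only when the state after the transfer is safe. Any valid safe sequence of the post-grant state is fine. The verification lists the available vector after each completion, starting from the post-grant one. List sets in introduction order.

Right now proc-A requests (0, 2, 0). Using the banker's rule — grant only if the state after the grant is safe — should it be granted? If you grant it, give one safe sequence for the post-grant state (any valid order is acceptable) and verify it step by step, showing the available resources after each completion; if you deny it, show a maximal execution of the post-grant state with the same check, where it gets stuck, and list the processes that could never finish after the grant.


GRANT: granting preserves safety; a valid post-grant sequence is proc-A, proc-G, proc-H, proc-F, proc-C, proc-E.
Key observation: (3, 0, 3) free after granting still covers proc-A first, and each release covers the next.
Verifying the post-grant state step by step:
  pool = (3, 0, 3)
  run proc-A (needs (3, 0, 3), free (3, 0, 3)); after release of (1, 2, 0) the pool is (4, 2, 3)
  run proc-G (needs (0, 2, 0), free (4, 2, 3)); after release of (0, 1, 0) the pool is (4, 3, 3)
  run proc-H (needs (2, 3, 0), free (4, 3, 3)); after release of (1, 1, 1) the pool is (5, 4, 4)
  run proc-F (needs (5, 3, 3), free (5, 4, 4)); after release of (1, 0, 0) the pool is (6, 4, 4)
  run proc-C (needs (6, 4, 4), free (6, 4, 4)); after release of (0, 0, 1) the pool is (6, 4, 5)
  run proc-E (needs (6, 0, 2), free (6, 4, 5)); after release of (2, 0, 1) the pool is (8, 4, 6)


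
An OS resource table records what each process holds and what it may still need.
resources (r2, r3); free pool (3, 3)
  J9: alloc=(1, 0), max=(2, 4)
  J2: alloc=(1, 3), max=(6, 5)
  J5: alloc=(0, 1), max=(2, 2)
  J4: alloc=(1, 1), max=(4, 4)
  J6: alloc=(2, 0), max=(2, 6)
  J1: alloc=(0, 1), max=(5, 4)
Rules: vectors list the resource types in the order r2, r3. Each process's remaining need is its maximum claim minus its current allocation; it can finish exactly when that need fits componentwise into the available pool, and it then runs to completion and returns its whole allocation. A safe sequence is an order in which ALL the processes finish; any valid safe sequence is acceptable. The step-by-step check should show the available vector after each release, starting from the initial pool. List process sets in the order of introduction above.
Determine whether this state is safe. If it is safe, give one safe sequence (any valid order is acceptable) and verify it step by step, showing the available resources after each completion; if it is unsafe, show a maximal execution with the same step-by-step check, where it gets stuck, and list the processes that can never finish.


SAFE — a valid safe sequence is J4, J9, J2, J6, J5, J1.
Key observation: the order's first zero-slack moment is J4 ((3, 3) needed, (3, 3) free — a requested resource with nothing to spare).
Check, step by step:
  pool = (3, 3)
  run J4 (needs (3, 3), free (3, 3)); after release of (1, 1) the pool is (4, 4)
  run J9 (needs (1, 4), free (4, 4)); after release of (1, 0) the pool is (5, 4)
  run J2 (needs (5, 2), free (5, 4)); after release of (1, 3) the pool is (6, 7)
  run J6 (needs (0, 6), free (6, 7)); after release of (2, 0) the pool is (8, 7)
  run J5 (needs (2, 1), free (8, 7)); after release of (0, 1) the pool is (8, 8)
  run J1 (needs (5, 3), free (8, 8)); after release of (0, 1) the pool is (8, 9)


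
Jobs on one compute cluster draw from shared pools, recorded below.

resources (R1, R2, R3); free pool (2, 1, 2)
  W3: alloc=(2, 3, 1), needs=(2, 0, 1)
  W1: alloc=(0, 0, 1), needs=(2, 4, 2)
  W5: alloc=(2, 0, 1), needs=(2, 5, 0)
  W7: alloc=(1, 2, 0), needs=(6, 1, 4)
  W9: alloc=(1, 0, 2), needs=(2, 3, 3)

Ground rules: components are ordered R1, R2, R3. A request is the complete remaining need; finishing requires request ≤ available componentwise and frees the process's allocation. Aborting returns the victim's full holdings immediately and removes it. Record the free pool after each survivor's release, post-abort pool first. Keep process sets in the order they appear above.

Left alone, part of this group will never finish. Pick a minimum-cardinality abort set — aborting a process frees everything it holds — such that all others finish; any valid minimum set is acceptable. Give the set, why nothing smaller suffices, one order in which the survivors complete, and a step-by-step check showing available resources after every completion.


Minimum abort set: W7.
Key observation: the returned (1, 2, 0) from W7 is what brings W5 — unrunnable before, under any order — into play at step 2.
No smaller set exists: with zero aborts the deadlock remains.
Survivors finish in the order: W3, W5, W1, W9. Check, step by step (pool after the aborts first):
  pool = (3, 3, 2)
  W3: need (2, 0, 1) fits (3, 3, 2); releases (2, 3, 1), pool now (5, 6, 3)
  W5: need (2, 5, 0) fits (5, 6, 3); releases (2, 0, 1), pool now (7, 6, 4)
  W1: need (2, 4, 2) fits (7, 6, 4); releases (0, 0, 1), pool now (7, 6, 5)
  W9: need (2, 3, 3) fits (7, 6, 5); releases (1, 0, 2), pool now (8, 6, 7)


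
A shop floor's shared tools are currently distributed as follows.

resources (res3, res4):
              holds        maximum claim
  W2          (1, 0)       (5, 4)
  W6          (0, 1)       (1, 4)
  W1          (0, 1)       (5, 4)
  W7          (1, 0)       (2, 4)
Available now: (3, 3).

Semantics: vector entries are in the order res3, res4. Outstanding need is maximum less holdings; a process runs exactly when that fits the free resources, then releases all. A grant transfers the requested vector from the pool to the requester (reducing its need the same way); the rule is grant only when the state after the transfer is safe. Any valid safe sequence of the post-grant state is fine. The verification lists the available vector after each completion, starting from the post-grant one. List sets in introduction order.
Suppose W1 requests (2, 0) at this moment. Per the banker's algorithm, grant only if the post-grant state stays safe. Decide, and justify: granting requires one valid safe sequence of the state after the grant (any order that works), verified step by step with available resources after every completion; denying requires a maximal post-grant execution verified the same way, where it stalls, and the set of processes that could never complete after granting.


DENY — the pretend-granted state is unsafe.
Key observation: the pool after W6, W7 is (2, 4); every surviving request exceeds it in res3, so progress ends there.
On the post-grant state, W6, W7 is a maximal run — nothing extends it. Step-by-step check:
  pool = (1, 3)
  W6: need (1, 3) fits (1, 3); releases (0, 1), pool now (1, 4)
  W7: need (1, 4) fits (1, 4); releases (1, 0), pool now (2, 4)
  blocked: W2 wants (4, 4), pool (2, 4) — not enough res3
  blocked: W1 wants (3, 3), pool (2, 4) — not enough res3
Processes that could never finish after the grant: W2 and W1.


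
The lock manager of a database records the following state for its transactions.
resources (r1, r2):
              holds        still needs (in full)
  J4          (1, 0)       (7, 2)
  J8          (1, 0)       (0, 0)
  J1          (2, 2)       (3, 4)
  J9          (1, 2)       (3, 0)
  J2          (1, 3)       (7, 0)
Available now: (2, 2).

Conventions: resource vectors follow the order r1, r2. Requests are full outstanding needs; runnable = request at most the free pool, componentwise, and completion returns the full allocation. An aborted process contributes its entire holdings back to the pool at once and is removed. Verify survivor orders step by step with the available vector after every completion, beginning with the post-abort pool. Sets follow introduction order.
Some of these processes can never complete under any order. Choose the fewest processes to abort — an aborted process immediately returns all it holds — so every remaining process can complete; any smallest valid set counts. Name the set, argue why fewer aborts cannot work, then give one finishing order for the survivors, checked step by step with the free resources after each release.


Abort J4.
Key observation: aborting J4 returns (1, 0), and J2 — hopeless before — runs at step 4 with the returned capacity in the pool.
Minimality: the empty abort set fails — the state is deadlocked as it stands.
One survivor order: J9, J8, J1, J2. Verifying each step (post-abort pool first):
  pool = (3, 2)
  J9: need (3, 0) fits (3, 2); releases (1, 2), pool now (4, 4)
  J8: need (0, 0) fits (4, 4); releases (1, 0), pool now (5, 4)
  J1: need (3, 4) fits (5, 4); releases (2, 2), pool now (7, 6)
  J2: need (7, 0) fits (7, 6); releases (1, 3), pool now (8, 9)


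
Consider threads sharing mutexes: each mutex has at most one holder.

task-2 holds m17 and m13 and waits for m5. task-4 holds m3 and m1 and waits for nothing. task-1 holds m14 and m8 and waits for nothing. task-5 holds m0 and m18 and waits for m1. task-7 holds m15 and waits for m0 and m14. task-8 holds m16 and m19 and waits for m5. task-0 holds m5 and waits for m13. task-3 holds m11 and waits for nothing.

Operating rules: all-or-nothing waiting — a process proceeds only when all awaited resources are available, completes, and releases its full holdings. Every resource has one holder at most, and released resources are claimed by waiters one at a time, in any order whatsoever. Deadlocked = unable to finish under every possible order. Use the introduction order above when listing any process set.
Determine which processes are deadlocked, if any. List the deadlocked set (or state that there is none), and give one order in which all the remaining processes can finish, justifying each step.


Deadlocked set: task-2, task-8 and task-0.
Key observation: nobody on the ring task-2 -> task-0 -> task-2 can start until another member finishes, which never happens; task-8 waits into the deadlock from upstream.
The rest can finish in the order task-4, task-5, task-3, task-1, task-7.
Check, step by step:
  task-4: no waits; runs immediately, freeing m3 and m1
  task-5: everything it awaited (m1) is free; runs, freeing m0 and m18
  task-3: no waits; runs immediately, freeing m11
  task-1: no waits; runs immediately, freeing m14 and m8
  task-7: everything it awaited (m0 and m14) is free; runs, freeing m15


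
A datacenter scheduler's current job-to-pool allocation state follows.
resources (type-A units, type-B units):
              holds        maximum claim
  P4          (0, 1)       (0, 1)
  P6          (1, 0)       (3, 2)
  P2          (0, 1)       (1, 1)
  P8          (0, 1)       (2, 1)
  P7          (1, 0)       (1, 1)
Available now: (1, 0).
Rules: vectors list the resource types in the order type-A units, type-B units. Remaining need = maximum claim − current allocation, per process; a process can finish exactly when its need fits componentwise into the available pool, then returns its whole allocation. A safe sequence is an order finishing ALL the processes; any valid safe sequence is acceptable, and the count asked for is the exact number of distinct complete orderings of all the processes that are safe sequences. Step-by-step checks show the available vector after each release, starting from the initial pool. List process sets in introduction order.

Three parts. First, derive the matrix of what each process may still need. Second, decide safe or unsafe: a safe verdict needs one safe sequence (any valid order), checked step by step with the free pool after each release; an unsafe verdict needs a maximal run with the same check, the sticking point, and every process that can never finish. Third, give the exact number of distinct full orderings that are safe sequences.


(1) Remaining need (order type-A units, type-B units):
  P4: (0, 0)
  P6: (2, 2)
  P2: (1, 0)
  P8: (2, 0)
  P7: (0, 1)
(2) The state is SAFE; one workable sequence: P4, P2, P7, P8, P6.
Key observation: reading the order forward, P2 is the first process whose need (1, 0) meets the free pool (1, 1) exactly on a resource it requests.
Check, step by step:
  pool = (1, 0)
  P4 needs (0, 0) <= (1, 0) -> finishes; pool += (0, 1) = (1, 1)
  P2 needs (1, 0) <= (1, 1) -> finishes; pool += (0, 1) = (1, 2)
  P7 needs (0, 1) <= (1, 2) -> finishes; pool += (1, 0) = (2, 2)
  P8 needs (2, 0) <= (2, 2) -> finishes; pool += (0, 1) = (2, 3)
  P6 needs (2, 2) <= (2, 3) -> finishes; pool += (1, 0) = (3, 3)
(3) Precisely 12 of the possible complete orderings are safe sequences.


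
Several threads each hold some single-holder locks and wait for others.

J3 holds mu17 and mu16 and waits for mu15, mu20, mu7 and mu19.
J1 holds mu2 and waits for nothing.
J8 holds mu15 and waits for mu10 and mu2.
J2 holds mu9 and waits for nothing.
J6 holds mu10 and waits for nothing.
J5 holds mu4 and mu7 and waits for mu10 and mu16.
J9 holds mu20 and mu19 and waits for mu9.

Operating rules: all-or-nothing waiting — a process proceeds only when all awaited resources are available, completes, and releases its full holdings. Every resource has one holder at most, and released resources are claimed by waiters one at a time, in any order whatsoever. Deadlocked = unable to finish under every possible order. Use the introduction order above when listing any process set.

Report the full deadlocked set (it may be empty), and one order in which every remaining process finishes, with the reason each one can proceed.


Deadlocked set: J3 and J5.
Key observation: J3 -> J5 -> J3 is a circular wait — nothing in it can go first; no other process is dragged down with it.
A valid finishing order for the others: J1, J6, J2, J8, J9.
Verifying each step:
  J1: no waits; runs immediately, freeing mu2
  J6: no waits; runs immediately, freeing mu10
  J2: no waits; runs immediately, freeing mu9
  run J8 (all its waits — mu10 and mu2 — are resolved); releases mu15
  run J9 (all its waits — mu9 — are resolved); releases mu20 and mu19


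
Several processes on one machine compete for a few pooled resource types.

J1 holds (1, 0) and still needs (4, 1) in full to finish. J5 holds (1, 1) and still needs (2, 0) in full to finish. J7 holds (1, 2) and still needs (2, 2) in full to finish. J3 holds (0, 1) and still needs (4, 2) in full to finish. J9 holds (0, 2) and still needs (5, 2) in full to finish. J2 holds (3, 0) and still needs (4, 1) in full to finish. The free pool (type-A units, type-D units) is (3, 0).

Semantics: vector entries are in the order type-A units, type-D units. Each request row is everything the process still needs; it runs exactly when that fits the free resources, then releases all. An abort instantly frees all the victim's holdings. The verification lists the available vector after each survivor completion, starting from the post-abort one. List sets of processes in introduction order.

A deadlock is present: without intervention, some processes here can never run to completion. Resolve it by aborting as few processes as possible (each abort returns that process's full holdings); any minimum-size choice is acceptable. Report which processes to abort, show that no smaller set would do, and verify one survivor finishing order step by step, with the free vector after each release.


The answer: abort J3.
Key observation: the deadlocked J9 becomes finishable only because J3 released (0, 1); it completes at step 4 below.
No smaller set exists: with zero aborts the deadlock remains.
The survivors complete as J5, J2, J1, J9, J7. Step-by-step check (starting from the post-abort pool):
  pool = (3, 1)
  run J5 (needs (2, 0), free (3, 1)); after release of (1, 1) the pool is (4, 2)
  run J2 (needs (4, 1), free (4, 2)); after release of (3, 0) the pool is (7, 2)
  run J1 (needs (4, 1), free (7, 2)); after release of (1, 0) the pool is (8, 2)
  run J9 (needs (5, 2), free (8, 2)); after release of (0, 2) the pool is (8, 4)
  run J7 (needs (2, 2), free (8, 4)); after release of (1, 2) the pool is (9, 6)


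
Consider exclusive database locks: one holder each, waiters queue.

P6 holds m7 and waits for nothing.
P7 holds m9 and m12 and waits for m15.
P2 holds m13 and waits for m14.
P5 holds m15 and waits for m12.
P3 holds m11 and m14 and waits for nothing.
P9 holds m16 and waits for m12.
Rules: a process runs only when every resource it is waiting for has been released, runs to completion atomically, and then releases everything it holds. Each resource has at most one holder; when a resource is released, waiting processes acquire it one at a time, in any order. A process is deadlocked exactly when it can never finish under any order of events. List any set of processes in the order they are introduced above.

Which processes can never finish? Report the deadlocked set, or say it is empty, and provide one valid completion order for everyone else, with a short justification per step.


The deadlocked set is P7, P5 and P9.
Key observation: along P7 -> P5 -> P7, each member waits on what the next one holds — a deadlock; P9 waits into the deadlock from upstream.
The rest can finish in the order P6, P3, P2.
Check, step by step:
  P6: no waits; runs immediately, freeing m7
  P3: no waits; runs immediately, freeing m11 and m14
  P2 waits on m14 — all released -> runs and releases m13


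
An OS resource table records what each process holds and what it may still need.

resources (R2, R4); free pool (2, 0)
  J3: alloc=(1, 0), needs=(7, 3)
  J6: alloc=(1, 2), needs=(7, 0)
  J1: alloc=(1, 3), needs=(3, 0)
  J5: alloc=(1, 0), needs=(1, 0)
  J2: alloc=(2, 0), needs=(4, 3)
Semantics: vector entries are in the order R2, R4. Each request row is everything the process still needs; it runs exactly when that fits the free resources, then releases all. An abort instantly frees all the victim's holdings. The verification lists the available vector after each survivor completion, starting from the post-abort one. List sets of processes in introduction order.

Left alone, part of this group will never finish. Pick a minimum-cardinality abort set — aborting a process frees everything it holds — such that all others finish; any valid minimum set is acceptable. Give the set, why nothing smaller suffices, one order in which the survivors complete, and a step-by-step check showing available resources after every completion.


The answer: abort J3.
Key observation: no ordering could ever have run J6 before the abort of J3; with (1, 0) back in the pool it fits at step 4.
No smaller set exists: with zero aborts the deadlock remains.
One survivor order: J1, J2, J5, J6. Step-by-step check (post-abort pool first):
  pool = (3, 0)
  run J1 (needs (3, 0), free (3, 0)); after release of (1, 3) the pool is (4, 3)
  run J2 (needs (4, 3), free (4, 3)); after release of (2, 0) the pool is (6, 3)
  run J5 (needs (1, 0), free (6, 3)); after release of (1, 0) the pool is (7, 3)
  run J6 (needs (7, 0), free (7, 3)); after release of (1, 2) the pool is (8, 5)
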